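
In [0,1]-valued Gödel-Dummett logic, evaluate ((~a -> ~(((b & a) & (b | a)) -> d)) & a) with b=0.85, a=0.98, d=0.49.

~a: Gödel ¬ of 0.98 = 0 (operand ≠ 0)
(b & a) = min(0.85, 0.98) = 0.85
(b | a) = max(0.85, 0.98) = 0.98
((b & a) & (b | a)) = min(0.85, 0.98) = 0.85
(((b & a) & (b | a)) -> d): 0.85 > 0.49, so result = 0.49
~(((b & a) & (b | a)) -> d): Gödel ¬ of 0.49 = 0 (operand ≠ 0)
(~a -> ~(((b & a) & (b | a)) -> d)): 0 ≤ 0, so result = 1
((~a -> ~(((b & a) & (b | a)) -> d)) & a) = min(1, 0.98) = 0.98

0.98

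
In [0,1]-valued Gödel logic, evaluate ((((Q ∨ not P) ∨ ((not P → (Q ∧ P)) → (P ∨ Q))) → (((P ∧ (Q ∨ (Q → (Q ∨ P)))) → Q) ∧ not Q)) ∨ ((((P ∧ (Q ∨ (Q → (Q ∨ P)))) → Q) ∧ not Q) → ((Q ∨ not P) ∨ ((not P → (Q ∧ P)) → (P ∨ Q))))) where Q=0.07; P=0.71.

not P: Gödel ¬ of 0.71 = 0 (operand ≠ 0)
(Q ∨ not P) = max(0.07, 0) = 0.07
not P: Gödel ¬ of 0.71 = 0 (operand ≠ 0)
(Q ∧ P) = min(0.07, 0.71) = 0.07
(not P → (Q ∧ P)): 0 ≤ 0.07, so result = 1
(P ∨ Q) = max(0.71, 0.07) = 0.71
((not P → (Q ∧ P)) → (P ∨ Q)): 1 > 0.71, so result = 0.71
((Q ∨ not P) ∨ ((not P → (Q ∧ P)) → (P ∨ Q))) = max(0.07, 0.71) = 0.71
(Q ∨ P) = max(0.07, 0.71) = 0.71
(Q → (Q ∨ P)): 0.07 ≤ 0.71, so result = 1
(Q ∨ (Q → (Q ∨ P))) = max(0.07, 1) = 1
(P ∧ (Q ∨ (Q → (Q ∨ P)))) = min(0.71, 1) = 0.71
((P ∧ (Q ∨ (Q → (Q ∨ P)))) → Q): 0.71 > 0.07, so result = 0.07
not Q: Gödel ¬ of 0.07 = 0 (operand ≠ 0)
(((P ∧ (Q ∨ (Q → (Q ∨ P)))) → Q) ∧ not Q) = min(0.07, 0) = 0
(((Q ∨ not P) ∨ ((not P → (Q ∧ P)) → (P ∨ Q))) → (((P ∧ (Q ∨ (Q → (Q ∨ P)))) → Q) ∧ not Q)): 0.71 > 0, so result = 0
(Q ∨ P) = max(0.07, 0.71) = 0.71
(Q → (Q ∨ P)): 0.07 ≤ 0.71, so result = 1
(Q ∨ (Q → (Q ∨ P))) = max(0.07, 1) = 1
(P ∧ (Q ∨ (Q → (Q ∨ P)))) = min(0.71, 1) = 0.71
((P ∧ (Q ∨ (Q → (Q ∨ P)))) → Q): 0.71 > 0.07, so result = 0.07
not Q: Gödel ¬ of 0.07 = 0 (operand ≠ 0)
(((P ∧ (Q ∨ (Q → (Q ∨ P)))) → Q) ∧ not Q) = min(0.07, 0) = 0
not P: Gödel ¬ of 0.71 = 0 (operand ≠ 0)
(Q ∨ not P) = max(0.07, 0) = 0.07
not P: Gödel ¬ of 0.71 = 0 (operand ≠ 0)
(Q ∧ P) = min(0.07, 0.71) = 0.07
(not P → (Q ∧ P)): 0 ≤ 0.07, so result = 1
(P ∨ Q) = max(0.71, 0.07) = 0.71
((not P → (Q ∧ P)) → (P ∨ Q)): 1 > 0.71, so result = 0.71
((Q ∨ not P) ∨ ((not P → (Q ∧ P)) → (P ∨ Q))) = max(0.07, 0.71) = 0.71
((((P ∧ (Q ∨ (Q → (Q ∨ P)))) → Q) ∧ not Q) → ((Q ∨ not P) ∨ ((not P → (Q ∧ P)) → (P ∨ Q)))): 0 ≤ 0.71, so result = 1
((((Q ∨ not P) ∨ ((not P → (Q ∧ P)) → (P ∨ Q))) → (((P ∧ (Q ∨ (Q → (Q ∨ P)))) → Q) ∧ not Q)) ∨ ((((P ∧ (Q ∨ (Q → (Q ∨ P)))) → Q) ∧ not Q) → ((Q ∨ not P) ∨ ((not P → (Q ∧ P)) → (P ∨ Q))))) = max(0, 1) = 1

1.00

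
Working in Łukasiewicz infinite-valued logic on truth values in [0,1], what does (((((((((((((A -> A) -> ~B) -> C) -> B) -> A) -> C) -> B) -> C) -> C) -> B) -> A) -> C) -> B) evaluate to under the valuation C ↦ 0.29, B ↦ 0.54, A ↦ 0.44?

(A -> A): min(1, 1 − 0.44 + 0.44) = 1
~B: Łukasiewicz ¬ gives 1 − 0.54 = 0.46
((A -> A) -> ~B): min(1, 1 − 1 + 0.46) = 0.46
(((A -> A) -> ~B) -> C): min(1, 1 − 0.46 + 0.29) = 0.83
((((A -> A) -> ~B) -> C) -> B): min(1, 1 − 0.83 + 0.54) = 0.71
(((((A -> A) -> ~B) -> C) -> B) -> A): min(1, 1 − 0.71 + 0.44) = 0.73
((((((A -> A) -> ~B) -> C) -> B) -> A) -> C): min(1, 1 − 0.73 + 0.29) = 0.56
(((((((A -> A) -> ~B) -> C) -> B) -> A) -> C) -> B): min(1, 1 − 0.56 + 0.54) = 0.98
((((((((A -> A) -> ~B) -> C) -> B) -> A) -> C) -> B) -> C): min(1, 1 − 0.98 + 0.29) = 0.31
(((((((((A -> A) -> ~B) -> C) -> B) -> A) -> C) -> B) -> C) -> C): min(1, 1 − 0.31 + 0.29) = 0.98
((((((((((A -> A) -> ~B) -> C) -> B) -> A) -> C) -> B) -> C) -> C) -> B): min(1, 1 − 0.98 + 0.54) = 0.56
(((((((((((A -> A) -> ~B) -> C) -> B) -> A) -> C) -> B) -> C) -> C) -> B) -> A): min(1, 1 − 0.56 + 0.44) = 0.88
((((((((((((A -> A) -> ~B) -> C) -> B) -> A) -> C) -> B) -> C) -> C) -> B) -> A) -> C): min(1, 1 − 0.88 + 0.29) = 0.41
(((((((((((((A -> A) -> ~B) -> C) -> B) -> A) -> C) -> B) -> C) -> C) -> B) -> A) -> C) -> B): min(1, 1 − 0.41 + 0.54) = 1

1.00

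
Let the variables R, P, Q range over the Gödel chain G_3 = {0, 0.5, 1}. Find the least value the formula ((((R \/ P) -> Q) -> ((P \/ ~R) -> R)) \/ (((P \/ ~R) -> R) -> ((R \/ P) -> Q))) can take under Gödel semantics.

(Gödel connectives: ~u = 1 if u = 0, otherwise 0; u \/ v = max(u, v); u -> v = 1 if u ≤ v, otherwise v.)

Every assignment gives 1. For instance at R = 0, P = 0, Q = 0:
  (R \/ P) = max(0, 0) = 0
  ((R \/ P) -> Q): 0 ≤ 0, so result = 1
  ~R: Gödel ¬ of 0 = 1 (operand is 0)
  (P \/ ~R) = max(0, 1) = 1
  ((P \/ ~R) -> R): 1 > 0, so result = 0
  (((R \/ P) -> Q) -> ((P \/ ~R) -> R)): 1 > 0, so result = 0
  ~R: Gödel ¬ of 0 = 1 (operand is 0)
  (P \/ ~R) = max(0, 1) = 1
  ((P \/ ~R) -> R): 1 > 0, so result = 0
  (R \/ P) = max(0, 0) = 0
  ((R \/ P) -> Q): 0 ≤ 0, so result = 1
  (((P \/ ~R) -> R) -> ((R \/ P) -> Q)): 0 ≤ 1, so result = 1
  ((((R \/ P) -> Q) -> ((P \/ ~R) -> R)) \/ (((P \/ ~R) -> R) -> ((R \/ P) -> Q))) = max(0, 1) = 1
All 27 assignments give value 1 — the formula is a G_3-tautology.

1.00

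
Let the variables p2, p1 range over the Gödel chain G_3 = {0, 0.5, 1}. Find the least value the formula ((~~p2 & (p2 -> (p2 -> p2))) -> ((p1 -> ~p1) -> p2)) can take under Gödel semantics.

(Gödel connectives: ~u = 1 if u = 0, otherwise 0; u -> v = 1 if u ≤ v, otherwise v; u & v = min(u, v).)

The minimum is attained at p2 = 0.5, p1 = 0:
  ~p2: Gödel ¬ of 0.5 = 0 (operand ≠ 0)
  ~~p2: Gödel ¬ of 0 = 1 (operand is 0)
  (p2 -> p2): 0.5 ≤ 0.5, so result = 1
  (p2 -> (p2 -> p2)): 0.5 ≤ 1, so result = 1
  (~~p2 & (p2 -> (p2 -> p2))) = min(1, 1) = 1
  ~p1: Gödel ¬ of 0 = 1 (operand is 0)
  (p1 -> ~p1): 0 ≤ 1, so result = 1
  ((p1 -> ~p1) -> p2): 1 > 0.5, so result = 0.5
  ((~~p2 & (p2 -> (p2 -> p2))) -> ((p1 -> ~p1) -> p2)): 1 > 0.5, so result = 0.5
Checking all 9 assignments confirms none give a value below 0.50.

0.50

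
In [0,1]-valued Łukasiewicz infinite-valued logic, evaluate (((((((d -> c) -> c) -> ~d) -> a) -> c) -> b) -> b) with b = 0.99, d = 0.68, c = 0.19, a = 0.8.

(d -> c): min(1, 1 − 0.68 + 0.19) = 0.51
((d -> c) -> c): min(1, 1 − 0.51 + 0.19) = 0.68
~d: Łukasiewicz ¬ gives 1 − 0.68 = 0.32
(((d -> c) -> c) -> ~d): min(1, 1 − 0.68 + 0.32) = 0.64
((((d -> c) -> c) -> ~d) -> a): min(1, 1 − 0.64 + 0.8) = 1
(((((d -> c) -> c) -> ~d) -> a) -> c): min(1, 1 − 1 + 0.19) = 0.19
((((((d -> c) -> c) -> ~d) -> a) -> c) -> b): min(1, 1 − 0.19 + 0.99) = 1
(((((((d -> c) -> c) -> ~d) -> a) -> c) -> b) -> b): min(1, 1 − 1 + 0.99) = 0.99

0.99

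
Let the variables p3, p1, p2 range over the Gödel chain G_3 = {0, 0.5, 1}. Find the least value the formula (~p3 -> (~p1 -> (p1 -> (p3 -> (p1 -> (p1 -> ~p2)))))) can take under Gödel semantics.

1.00

Every assignment gives 1. For instance at p3 = 0, p1 = 0, p2 = 0:
  ~p3: Gödel ¬ of 0 = 1 (operand is 0)
  ~p1: Gödel ¬ of 0 = 1 (operand is 0)
  ~p2: Gödel ¬ of 0 = 1 (operand is 0)
  (p1 -> ~p2): 0 ≤ 1, so result = 1
  (p1 -> (p1 -> ~p2)): 0 ≤ 1, so result = 1
  (p3 -> (p1 -> (p1 -> ~p2))): 0 ≤ 1, so result = 1
  (p1 -> (p3 -> (p1 -> (p1 -> ~p2)))): 0 ≤ 1, so result = 1
  (~p1 -> (p1 -> (p3 -> (p1 -> (p1 -> ~p2))))): 1 ≤ 1, so result = 1
  (~p3 -> (~p1 -> (p1 -> (p3 -> (p1 -> (p1 -> ~p2)))))): 1 ≤ 1, so result = 1
All 27 assignments give value 1 — the formula is a G_3-tautology.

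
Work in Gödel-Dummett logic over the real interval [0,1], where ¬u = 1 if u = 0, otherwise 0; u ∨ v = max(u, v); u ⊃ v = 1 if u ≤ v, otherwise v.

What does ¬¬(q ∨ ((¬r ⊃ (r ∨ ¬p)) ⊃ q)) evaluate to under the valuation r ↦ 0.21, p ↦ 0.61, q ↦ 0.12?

1.00

¬r: Gödel ¬ of 0.21 = 0 (operand ≠ 0)
¬p: Gödel ¬ of 0.61 = 0 (operand ≠ 0)
(r ∨ ¬p) = max(0.21, 0) = 0.21
(¬r ⊃ (r ∨ ¬p)): 0 ≤ 0.21, so result = 1
((¬r ⊃ (r ∨ ¬p)) ⊃ q): 1 > 0.12, so result = 0.12
(q ∨ ((¬r ⊃ (r ∨ ¬p)) ⊃ q)) = max(0.12, 0.12) = 0.12
¬(q ∨ ((¬r ⊃ (r ∨ ¬p)) ⊃ q)): Gödel ¬ of 0.12 = 0 (operand ≠ 0)
¬¬(q ∨ ((¬r ⊃ (r ∨ ¬p)) ⊃ q)): Gödel ¬ of 0 = 1 (operand is 0)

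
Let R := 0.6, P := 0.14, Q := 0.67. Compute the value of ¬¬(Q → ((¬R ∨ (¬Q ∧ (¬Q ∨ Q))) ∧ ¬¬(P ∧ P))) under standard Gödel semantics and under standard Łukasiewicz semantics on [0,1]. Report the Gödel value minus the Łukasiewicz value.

-0.47

Gödel evaluation:
  ¬R: Gödel ¬ of 0.6 = 0 (operand ≠ 0)
  ¬Q: Gödel ¬ of 0.67 = 0 (operand ≠ 0)
  ¬Q: Gödel ¬ of 0.67 = 0 (operand ≠ 0)
  (¬Q ∨ Q) = max(0, 0.67) = 0.67
  (¬Q ∧ (¬Q ∨ Q)) = min(0, 0.67) = 0
  (¬R ∨ (¬Q ∧ (¬Q ∨ Q))) = max(0, 0) = 0
  (P ∧ P) = min(0.14, 0.14) = 0.14
  ¬(P ∧ P): Gödel ¬ of 0.14 = 0 (operand ≠ 0)
  ¬¬(P ∧ P): Gödel ¬ of 0 = 1 (operand is 0)
  ((¬R ∨ (¬Q ∧ (¬Q ∨ Q))) ∧ ¬¬(P ∧ P)) = min(0, 1) = 0
  (Q → ((¬R ∨ (¬Q ∧ (¬Q ∨ Q))) ∧ ¬¬(P ∧ P))): 0.67 > 0, so result = 0
  ¬(Q → ((¬R ∨ (¬Q ∧ (¬Q ∨ Q))) ∧ ¬¬(P ∧ P))): Gödel ¬ of 0 = 1 (operand is 0)
  ¬¬(Q → ((¬R ∨ (¬Q ∧ (¬Q ∨ Q))) ∧ ¬¬(P ∧ P))): Gödel ¬ of 1 = 0 (operand ≠ 0)
  Gödel value = 0
Łukasiewicz evaluation:
  ¬R: Łukasiewicz ¬ gives 1 − 0.6 = 0.4
  ¬Q: Łukasiewicz ¬ gives 1 − 0.67 = 0.33
  ¬Q: Łukasiewicz ¬ gives 1 − 0.67 = 0.33
  (¬Q ∨ Q) = max(0.33, 0.67) = 0.67
  (¬Q ∧ (¬Q ∨ Q)) = min(0.33, 0.67) = 0.33
  (¬R ∨ (¬Q ∧ (¬Q ∨ Q))) = max(0.4, 0.33) = 0.4
  (P ∧ P) = min(0.14, 0.14) = 0.14
  ¬(P ∧ P): Łukasiewicz ¬ gives 1 − 0.14 = 0.86
  ¬¬(P ∧ P): Łukasiewicz ¬ gives 1 − 0.86 = 0.14
  ((¬R ∨ (¬Q ∧ (¬Q ∨ Q))) ∧ ¬¬(P ∧ P)) = min(0.4, 0.14) = 0.14
  (Q → ((¬R ∨ (¬Q ∧ (¬Q ∨ Q))) ∧ ¬¬(P ∧ P))): min(1, 1 − 0.67 + 0.14) = 0.47
  ¬(Q → ((¬R ∨ (¬Q ∧ (¬Q ∨ Q))) ∧ ¬¬(P ∧ P))): Łukasiewicz ¬ gives 1 − 0.47 = 0.53
  ¬¬(Q → ((¬R ∨ (¬Q ∧ (¬Q ∨ Q))) ∧ ¬¬(P ∧ P))): Łukasiewicz ¬ gives 1 − 0.53 = 0.47
  Łukasiewicz value = 0.47
Difference: 0 − 0.47 = -0.47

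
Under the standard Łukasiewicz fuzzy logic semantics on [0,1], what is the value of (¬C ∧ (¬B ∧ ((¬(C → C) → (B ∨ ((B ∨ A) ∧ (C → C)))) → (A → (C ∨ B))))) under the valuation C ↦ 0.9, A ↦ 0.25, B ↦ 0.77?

¬C: Łukasiewicz ¬ gives 1 − 0.9 = 0.1
¬B: Łukasiewicz ¬ gives 1 − 0.77 = 0.23
(C → C): min(1, 1 − 0.9 + 0.9) = 1
¬(C → C): Łukasiewicz ¬ gives 1 − 1 = 0
(B ∨ A) = max(0.77, 0.25) = 0.77
(C → C): min(1, 1 − 0.9 + 0.9) = 1
((B ∨ A) ∧ (C → C)) = min(0.77, 1) = 0.77
(B ∨ ((B ∨ A) ∧ (C → C))) = max(0.77, 0.77) = 0.77
(¬(C → C) → (B ∨ ((B ∨ A) ∧ (C → C)))): min(1, 1 − 0 + 0.77) = 1
(C ∨ B) = max(0.9, 0.77) = 0.9
(A → (C ∨ B)): min(1, 1 − 0.25 + 0.9) = 1
((¬(C → C) → (B ∨ ((B ∨ A) ∧ (C → C)))) → (A → (C ∨ B))): min(1, 1 − 1 + 1) = 1
(¬B ∧ ((¬(C → C) → (B ∨ ((B ∨ A) ∧ (C → C)))) → (A → (C ∨ B)))) = min(0.23, 1) = 0.23
(¬C ∧ (¬B ∧ ((¬(C → C) → (B ∨ ((B ∨ A) ∧ (C → C)))) → (A → (C ∨ B))))) = min(0.1, 0.23) = 0.1

0.10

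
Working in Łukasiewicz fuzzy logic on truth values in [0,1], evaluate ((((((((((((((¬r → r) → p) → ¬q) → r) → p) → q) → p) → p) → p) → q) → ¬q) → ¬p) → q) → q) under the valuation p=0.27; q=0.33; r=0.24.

¬r: Łukasiewicz ¬ gives 1 − 0.24 = 0.76
(¬r → r): min(1, 1 − 0.76 + 0.24) = 0.48
((¬r → r) → p): min(1, 1 − 0.48 + 0.27) = 0.79
¬q: Łukasiewicz ¬ gives 1 − 0.33 = 0.67
(((¬r → r) → p) → ¬q): min(1, 1 − 0.79 + 0.67) = 0.88
((((¬r → r) → p) → ¬q) → r): min(1, 1 − 0.88 + 0.24) = 0.36
(((((¬r → r) → p) → ¬q) → r) → p): min(1, 1 − 0.36 + 0.27) = 0.91
((((((¬r → r) → p) → ¬q) → r) → p) → q): min(1, 1 − 0.91 + 0.33) = 0.42
(((((((¬r → r) → p) → ¬q) → r) → p) → q) → p): min(1, 1 − 0.42 + 0.27) = 0.85
((((((((¬r → r) → p) → ¬q) → r) → p) → q) → p) → p): min(1, 1 − 0.85 + 0.27) = 0.42
(((((((((¬r → r) → p) → ¬q) → r) → p) → q) → p) → p) → p): min(1, 1 − 0.42 + 0.27) = 0.85
((((((((((¬r → r) → p) → ¬q) → r) → p) → q) → p) → p) → p) → q): min(1, 1 − 0.85 + 0.33) = 0.48
¬q: Łukasiewicz ¬ gives 1 − 0.33 = 0.67
(((((((((((¬r → r) → p) → ¬q) → r) → p) → q) → p) → p) → p) → q) → ¬q): min(1, 1 − 0.48 + 0.67) = 1
¬p: Łukasiewicz ¬ gives 1 − 0.27 = 0.73
((((((((((((¬r → r) → p) → ¬q) → r) → p) → q) → p) → p) → p) → q) → ¬q) → ¬p): min(1, 1 − 1 + 0.73) = 0.73
(((((((((((((¬r → r) → p) → ¬q) → r) → p) → q) → p) → p) → p) → q) → ¬q) → ¬p) → q): min(1, 1 − 0.73 + 0.33) = 0.6
((((((((((((((¬r → r) → p) → ¬q) → r) → p) → q) → p) → p) → p) → q) → ¬q) → ¬p) → q) → q): min(1, 1 − 0.6 + 0.33) = 0.73

0.73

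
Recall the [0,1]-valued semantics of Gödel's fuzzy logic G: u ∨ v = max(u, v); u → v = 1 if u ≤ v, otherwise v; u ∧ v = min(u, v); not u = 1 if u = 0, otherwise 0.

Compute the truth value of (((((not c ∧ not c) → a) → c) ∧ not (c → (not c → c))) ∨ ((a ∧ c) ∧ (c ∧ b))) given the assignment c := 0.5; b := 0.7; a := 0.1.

not c: Gödel ¬ of 0.5 = 0 (operand ≠ 0)
not c: Gödel ¬ of 0.5 = 0 (operand ≠ 0)
(not c ∧ not c) = min(0, 0) = 0
((not c ∧ not c) → a): 0 ≤ 0.1, so result = 1
(((not c ∧ not c) → a) → c): 1 > 0.5, so result = 0.5
not c: Gödel ¬ of 0.5 = 0 (operand ≠ 0)
(not c → c): 0 ≤ 0.5, so result = 1
(c → (not c → c)): 0.5 ≤ 1, so result = 1
not (c → (not c → c)): Gödel ¬ of 1 = 0 (operand ≠ 0)
((((not c ∧ not c) → a) → c) ∧ not (c → (not c → c))) = min(0.5, 0) = 0
(a ∧ c) = min(0.1, 0.5) = 0.1
(c ∧ b) = min(0.5, 0.7) = 0.5
((a ∧ c) ∧ (c ∧ b)) = min(0.1, 0.5) = 0.1
(((((not c ∧ not c) → a) → c) ∧ not (c → (not c → c))) ∨ ((a ∧ c) ∧ (c ∧ b))) = max(0, 0.1) = 0.1

0.10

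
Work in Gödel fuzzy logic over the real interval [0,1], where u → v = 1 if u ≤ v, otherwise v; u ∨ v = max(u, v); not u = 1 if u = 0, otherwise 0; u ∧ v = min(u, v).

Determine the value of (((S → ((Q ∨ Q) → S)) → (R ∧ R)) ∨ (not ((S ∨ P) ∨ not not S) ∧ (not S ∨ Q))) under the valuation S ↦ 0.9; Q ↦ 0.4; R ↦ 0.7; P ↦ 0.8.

0.70

(Q ∨ Q) = max(0.4, 0.4) = 0.4
((Q ∨ Q) → S): 0.4 ≤ 0.9, so result = 1
(S → ((Q ∨ Q) → S)): 0.9 ≤ 1, so result = 1
(R ∧ R) = min(0.7, 0.7) = 0.7
((S → ((Q ∨ Q) → S)) → (R ∧ R)): 1 > 0.7, so result = 0.7
(S ∨ P) = max(0.9, 0.8) = 0.9
not S: Gödel ¬ of 0.9 = 0 (operand ≠ 0)
not not S: Gödel ¬ of 0 = 1 (operand is 0)
((S ∨ P) ∨ not not S) = max(0.9, 1) = 1
not ((S ∨ P) ∨ not not S): Gödel ¬ of 1 = 0 (operand ≠ 0)
not S: Gödel ¬ of 0.9 = 0 (operand ≠ 0)
(not S ∨ Q) = max(0, 0.4) = 0.4
(not ((S ∨ P) ∨ not not S) ∧ (not S ∨ Q)) = min(0, 0.4) = 0
(((S → ((Q ∨ Q) → S)) → (R ∧ R)) ∨ (not ((S ∨ P) ∨ not not S) ∧ (not S ∨ Q))) = max(0.7, 0) = 0.7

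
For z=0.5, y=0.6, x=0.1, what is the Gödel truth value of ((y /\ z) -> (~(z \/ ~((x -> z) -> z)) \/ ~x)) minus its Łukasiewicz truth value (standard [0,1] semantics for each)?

Gödel evaluation:
  (y /\ z) = min(0.6, 0.5) = 0.5
  (x -> z): 0.1 ≤ 0.5, so result = 1
  ((x -> z) -> z): 1 > 0.5, so result = 0.5
  ~((x -> z) -> z): Gödel ¬ of 0.5 = 0 (operand ≠ 0)
  (z \/ ~((x -> z) -> z)) = max(0.5, 0) = 0.5
  ~(z \/ ~((x -> z) -> z)): Gödel ¬ of 0.5 = 0 (operand ≠ 0)
  ~x: Gödel ¬ of 0.1 = 0 (operand ≠ 0)
  (~(z \/ ~((x -> z) -> z)) \/ ~x) = max(0, 0) = 0
  ((y /\ z) -> (~(z \/ ~((x -> z) -> z)) \/ ~x)): 0.5 > 0, so result = 0
  Gödel value = 0
Łukasiewicz evaluation:
  (y /\ z) = min(0.6, 0.5) = 0.5
  (x -> z): min(1, 1 − 0.1 + 0.5) = 1
  ((x -> z) -> z): min(1, 1 − 1 + 0.5) = 0.5
  ~((x -> z) -> z): Łukasiewicz ¬ gives 1 − 0.5 = 0.5
  (z \/ ~((x -> z) -> z)) = max(0.5, 0.5) = 0.5
  ~(z \/ ~((x -> z) -> z)): Łukasiewicz ¬ gives 1 − 0.5 = 0.5
  ~x: Łukasiewicz ¬ gives 1 − 0.1 = 0.9
  (~(z \/ ~((x -> z) -> z)) \/ ~x) = max(0.5, 0.9) = 0.9
  ((y /\ z) -> (~(z \/ ~((x -> z) -> z)) \/ ~x)): min(1, 1 − 0.5 + 0.9) = 1
  Łukasiewicz value = 1
Difference: 0 − 1 = -1.00

-1.00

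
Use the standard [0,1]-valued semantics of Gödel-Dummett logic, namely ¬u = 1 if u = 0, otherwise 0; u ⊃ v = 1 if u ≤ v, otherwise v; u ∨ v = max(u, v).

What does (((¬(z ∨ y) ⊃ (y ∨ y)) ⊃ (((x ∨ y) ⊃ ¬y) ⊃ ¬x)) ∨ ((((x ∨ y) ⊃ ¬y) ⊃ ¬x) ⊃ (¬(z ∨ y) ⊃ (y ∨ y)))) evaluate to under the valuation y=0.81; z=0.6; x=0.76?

(z ∨ y) = max(0.6, 0.81) = 0.81
¬(z ∨ y): Gödel ¬ of 0.81 = 0 (operand ≠ 0)
(y ∨ y) = max(0.81, 0.81) = 0.81
(¬(z ∨ y) ⊃ (y ∨ y)): 0 ≤ 0.81, so result = 1
(x ∨ y) = max(0.76, 0.81) = 0.81
¬y: Gödel ¬ of 0.81 = 0 (operand ≠ 0)
((x ∨ y) ⊃ ¬y): 0.81 > 0, so result = 0
¬x: Gödel ¬ of 0.76 = 0 (operand ≠ 0)
(((x ∨ y) ⊃ ¬y) ⊃ ¬x): 0 ≤ 0, so result = 1
((¬(z ∨ y) ⊃ (y ∨ y)) ⊃ (((x ∨ y) ⊃ ¬y) ⊃ ¬x)): 1 ≤ 1, so result = 1
(x ∨ y) = max(0.76, 0.81) = 0.81
¬y: Gödel ¬ of 0.81 = 0 (operand ≠ 0)
((x ∨ y) ⊃ ¬y): 0.81 > 0, so result = 0
¬x: Gödel ¬ of 0.76 = 0 (operand ≠ 0)
(((x ∨ y) ⊃ ¬y) ⊃ ¬x): 0 ≤ 0, so result = 1
(z ∨ y) = max(0.6, 0.81) = 0.81
¬(z ∨ y): Gödel ¬ of 0.81 = 0 (operand ≠ 0)
(y ∨ y) = max(0.81, 0.81) = 0.81
(¬(z ∨ y) ⊃ (y ∨ y)): 0 ≤ 0.81, so result = 1
((((x ∨ y) ⊃ ¬y) ⊃ ¬x) ⊃ (¬(z ∨ y) ⊃ (y ∨ y))): 1 ≤ 1, so result = 1
(((¬(z ∨ y) ⊃ (y ∨ y)) ⊃ (((x ∨ y) ⊃ ¬y) ⊃ ¬x)) ∨ ((((x ∨ y) ⊃ ¬y) ⊃ ¬x) ⊃ (¬(z ∨ y) ⊃ (y ∨ y)))) = max(1, 1) = 1

1.00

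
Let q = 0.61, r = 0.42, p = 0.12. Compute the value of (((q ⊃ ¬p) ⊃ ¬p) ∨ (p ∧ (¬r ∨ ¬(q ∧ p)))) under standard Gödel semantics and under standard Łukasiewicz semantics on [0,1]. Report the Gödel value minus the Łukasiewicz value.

Gödel evaluation:
  ¬p: Gödel ¬ of 0.12 = 0 (operand ≠ 0)
  (q ⊃ ¬p): 0.61 > 0, so result = 0
  ¬p: Gödel ¬ of 0.12 = 0 (operand ≠ 0)
  ((q ⊃ ¬p) ⊃ ¬p): 0 ≤ 0, so result = 1
  ¬r: Gödel ¬ of 0.42 = 0 (operand ≠ 0)
  (q ∧ p) = min(0.61, 0.12) = 0.12
  ¬(q ∧ p): Gödel ¬ of 0.12 = 0 (operand ≠ 0)
  (¬r ∨ ¬(q ∧ p)) = max(0, 0) = 0
  (p ∧ (¬r ∨ ¬(q ∧ p))) = min(0.12, 0) = 0
  (((q ⊃ ¬p) ⊃ ¬p) ∨ (p ∧ (¬r ∨ ¬(q ∧ p)))) = max(1, 0) = 1
  Gödel value = 1
Łukasiewicz evaluation:
  ¬p: Łukasiewicz ¬ gives 1 − 0.12 = 0.88
  (q ⊃ ¬p): min(1, 1 − 0.61 + 0.88) = 1
  ¬p: Łukasiewicz ¬ gives 1 − 0.12 = 0.88
  ((q ⊃ ¬p) ⊃ ¬p): min(1, 1 − 1 + 0.88) = 0.88
  ¬r: Łukasiewicz ¬ gives 1 − 0.42 = 0.58
  (q ∧ p) = min(0.61, 0.12) = 0.12
  ¬(q ∧ p): Łukasiewicz ¬ gives 1 − 0.12 = 0.88
  (¬r ∨ ¬(q ∧ p)) = max(0.58, 0.88) = 0.88
  (p ∧ (¬r ∨ ¬(q ∧ p))) = min(0.12, 0.88) = 0.12
  (((q ⊃ ¬p) ⊃ ¬p) ∨ (p ∧ (¬r ∨ ¬(q ∧ p)))) = max(0.88, 0.12) = 0.88
  Łukasiewicz value = 0.88
Difference: 1 − 0.88 = 0.12

0.12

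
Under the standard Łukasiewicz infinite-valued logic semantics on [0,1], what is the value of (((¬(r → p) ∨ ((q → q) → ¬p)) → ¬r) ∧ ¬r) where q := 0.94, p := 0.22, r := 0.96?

0.04

(r → p): min(1, 1 − 0.96 + 0.22) = 0.26
¬(r → p): Łukasiewicz ¬ gives 1 − 0.26 = 0.74
(q → q): min(1, 1 − 0.94 + 0.94) = 1
¬p: Łukasiewicz ¬ gives 1 − 0.22 = 0.78
((q → q) → ¬p): min(1, 1 − 1 + 0.78) = 0.78
(¬(r → p) ∨ ((q → q) → ¬p)) = max(0.74, 0.78) = 0.78
¬r: Łukasiewicz ¬ gives 1 − 0.96 = 0.04
((¬(r → p) ∨ ((q → q) → ¬p)) → ¬r): min(1, 1 − 0.78 + 0.04) = 0.26
¬r: Łukasiewicz ¬ gives 1 − 0.96 = 0.04
(((¬(r → p) ∨ ((q → q) → ¬p)) → ¬r) ∧ ¬r) = min(0.26, 0.04) = 0.04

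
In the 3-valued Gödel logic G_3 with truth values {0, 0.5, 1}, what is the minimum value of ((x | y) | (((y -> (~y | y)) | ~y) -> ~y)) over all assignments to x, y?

0.50

The minimum is attained at x = 0, y = 0.5:
  (x | y) = max(0, 0.5) = 0.5
  ~y: Gödel ¬ of 0.5 = 0 (operand ≠ 0)
  (~y | y) = max(0, 0.5) = 0.5
  (y -> (~y | y)): 0.5 ≤ 0.5, so result = 1
  ~y: Gödel ¬ of 0.5 = 0 (operand ≠ 0)
  ((y -> (~y | y)) | ~y) = max(1, 0) = 1
  ~y: Gödel ¬ of 0.5 = 0 (operand ≠ 0)
  (((y -> (~y | y)) | ~y) -> ~y): 1 > 0, so result = 0
  ((x | y) | (((y -> (~y | y)) | ~y) -> ~y)) = max(0.5, 0) = 0.5
Checking all 9 assignments confirms none give a value below 0.50.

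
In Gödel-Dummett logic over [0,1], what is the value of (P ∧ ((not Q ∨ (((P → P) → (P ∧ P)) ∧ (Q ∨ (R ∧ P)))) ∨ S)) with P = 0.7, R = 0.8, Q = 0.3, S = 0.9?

not Q: Gödel ¬ of 0.3 = 0 (operand ≠ 0)
(P → P): 0.7 ≤ 0.7, so result = 1
(P ∧ P) = min(0.7, 0.7) = 0.7
((P → P) → (P ∧ P)): 1 > 0.7, so result = 0.7
(R ∧ P) = min(0.8, 0.7) = 0.7
(Q ∨ (R ∧ P)) = max(0.3, 0.7) = 0.7
(((P → P) → (P ∧ P)) ∧ (Q ∨ (R ∧ P))) = min(0.7, 0.7) = 0.7
(not Q ∨ (((P → P) → (P ∧ P)) ∧ (Q ∨ (R ∧ P)))) = max(0, 0.7) = 0.7
((not Q ∨ (((P → P) → (P ∧ P)) ∧ (Q ∨ (R ∧ P)))) ∨ S) = max(0.7, 0.9) = 0.9
(P ∧ ((not Q ∨ (((P → P) → (P ∧ P)) ∧ (Q ∨ (R ∧ P)))) ∨ S)) = min(0.7, 0.9) = 0.7

0.70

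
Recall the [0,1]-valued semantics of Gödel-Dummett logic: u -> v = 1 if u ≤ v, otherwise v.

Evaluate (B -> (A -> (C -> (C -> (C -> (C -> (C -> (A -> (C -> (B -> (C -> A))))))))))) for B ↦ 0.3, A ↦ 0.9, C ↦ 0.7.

(C -> A): 0.7 ≤ 0.9, so result = 1
(B -> (C -> A)): 0.3 ≤ 1, so result = 1
(C -> (B -> (C -> A))): 0.7 ≤ 1, so result = 1
(A -> (C -> (B -> (C -> A)))): 0.9 ≤ 1, so result = 1
(C -> (A -> (C -> (B -> (C -> A))))): 0.7 ≤ 1, so result = 1
(C -> (C -> (A -> (C -> (B -> (C -> A)))))): 0.7 ≤ 1, so result = 1
(C -> (C -> (C -> (A -> (C -> (B -> (C -> A))))))): 0.7 ≤ 1, so result = 1
(C -> (C -> (C -> (C -> (A -> (C -> (B -> (C -> A)))))))): 0.7 ≤ 1, so result = 1
(C -> (C -> (C -> (C -> (C -> (A -> (C -> (B -> (C -> A))))))))): 0.7 ≤ 1, so result = 1
(A -> (C -> (C -> (C -> (C -> (C -> (A -> (C -> (B -> (C -> A)))))))))): 0.9 ≤ 1, so result = 1
(B -> (A -> (C -> (C -> (C -> (C -> (C -> (A -> (C -> (B -> (C -> A))))))))))): 0.3 ≤ 1, so result = 1

1.00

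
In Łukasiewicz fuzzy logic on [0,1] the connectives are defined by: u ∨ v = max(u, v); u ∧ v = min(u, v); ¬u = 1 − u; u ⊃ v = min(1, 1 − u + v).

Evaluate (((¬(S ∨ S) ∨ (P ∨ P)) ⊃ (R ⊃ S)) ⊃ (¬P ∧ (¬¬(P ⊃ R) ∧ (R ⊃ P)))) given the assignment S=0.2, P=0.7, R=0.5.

0.40

(S ∨ S) = max(0.2, 0.2) = 0.2
¬(S ∨ S): Łukasiewicz ¬ gives 1 − 0.2 = 0.8
(P ∨ P) = max(0.7, 0.7) = 0.7
(¬(S ∨ S) ∨ (P ∨ P)) = max(0.8, 0.7) = 0.8
(R ⊃ S): min(1, 1 − 0.5 + 0.2) = 0.7
((¬(S ∨ S) ∨ (P ∨ P)) ⊃ (R ⊃ S)): min(1, 1 − 0.8 + 0.7) = 0.9
¬P: Łukasiewicz ¬ gives 1 − 0.7 = 0.3
(P ⊃ R): min(1, 1 − 0.7 + 0.5) = 0.8
¬(P ⊃ R): Łukasiewicz ¬ gives 1 − 0.8 = 0.2
¬¬(P ⊃ R): Łukasiewicz ¬ gives 1 − 0.2 = 0.8
(R ⊃ P): min(1, 1 − 0.5 + 0.7) = 1
(¬¬(P ⊃ R) ∧ (R ⊃ P)) = min(0.8, 1) = 0.8
(¬P ∧ (¬¬(P ⊃ R) ∧ (R ⊃ P))) = min(0.3, 0.8) = 0.3
(((¬(S ∨ S) ∨ (P ∨ P)) ⊃ (R ⊃ S)) ⊃ (¬P ∧ (¬¬(P ⊃ R) ∧ (R ⊃ P)))): min(1, 1 − 0.9 + 0.3) = 0.4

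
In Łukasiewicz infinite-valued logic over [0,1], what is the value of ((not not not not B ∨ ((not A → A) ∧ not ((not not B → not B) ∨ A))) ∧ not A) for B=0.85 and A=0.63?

not B: Łukasiewicz ¬ gives 1 − 0.85 = 0.15
not not B: Łukasiewicz ¬ gives 1 − 0.15 = 0.85
not not not B: Łukasiewicz ¬ gives 1 − 0.85 = 0.15
not not not not B: Łukasiewicz ¬ gives 1 − 0.15 = 0.85
not A: Łukasiewicz ¬ gives 1 − 0.63 = 0.37
(not A → A): min(1, 1 − 0.37 + 0.63) = 1
not B: Łukasiewicz ¬ gives 1 − 0.85 = 0.15
not not B: Łukasiewicz ¬ gives 1 − 0.15 = 0.85
not B: Łukasiewicz ¬ gives 1 − 0.85 = 0.15
(not not B → not B): min(1, 1 − 0.85 + 0.15) = 0.3
((not not B → not B) ∨ A) = max(0.3, 0.63) = 0.63
not ((not not B → not B) ∨ A): Łukasiewicz ¬ gives 1 − 0.63 = 0.37
((not A → A) ∧ not ((not not B → not B) ∨ A)) = min(1, 0.37) = 0.37
(not not not not B ∨ ((not A → A) ∧ not ((not not B → not B) ∨ A))) = max(0.85, 0.37) = 0.85
not A: Łukasiewicz ¬ gives 1 − 0.63 = 0.37
((not not not not B ∨ ((not A → A) ∧ not ((not not B → not B) ∨ A))) ∧ not A) = min(0.85, 0.37) = 0.37

0.37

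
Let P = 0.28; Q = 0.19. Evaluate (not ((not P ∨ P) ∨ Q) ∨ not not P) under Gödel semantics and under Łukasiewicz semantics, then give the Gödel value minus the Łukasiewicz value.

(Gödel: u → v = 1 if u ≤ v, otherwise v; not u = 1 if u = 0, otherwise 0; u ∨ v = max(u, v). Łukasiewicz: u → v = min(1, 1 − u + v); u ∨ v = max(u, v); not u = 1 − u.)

Gödel evaluation:
  not P: Gödel ¬ of 0.28 = 0 (operand ≠ 0)
  (not P ∨ P) = max(0, 0.28) = 0.28
  ((not P ∨ P) ∨ Q) = max(0.28, 0.19) = 0.28
  not ((not P ∨ P) ∨ Q): Gödel ¬ of 0.28 = 0 (operand ≠ 0)
  not P: Gödel ¬ of 0.28 = 0 (operand ≠ 0)
  not not P: Gödel ¬ of 0 = 1 (operand is 0)
  (not ((not P ∨ P) ∨ Q) ∨ not not P) = max(0, 1) = 1
  Gödel value = 1
Łukasiewicz evaluation:
  not P: Łukasiewicz ¬ gives 1 − 0.28 = 0.72
  (not P ∨ P) = max(0.72, 0.28) = 0.72
  ((not P ∨ P) ∨ Q) = max(0.72, 0.19) = 0.72
  not ((not P ∨ P) ∨ Q): Łukasiewicz ¬ gives 1 − 0.72 = 0.28
  not P: Łukasiewicz ¬ gives 1 − 0.28 = 0.72
  not not P: Łukasiewicz ¬ gives 1 − 0.72 = 0.28
  (not ((not P ∨ P) ∨ Q) ∨ not not P) = max(0.28, 0.28) = 0.28
  Łukasiewicz value = 0.28
Difference: 1 − 0.28 = 0.72

0.72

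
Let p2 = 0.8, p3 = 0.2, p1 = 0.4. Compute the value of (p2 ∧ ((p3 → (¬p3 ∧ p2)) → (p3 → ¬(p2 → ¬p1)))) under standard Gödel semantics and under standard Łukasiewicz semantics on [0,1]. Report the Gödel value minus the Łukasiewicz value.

Gödel evaluation:
  ¬p3: Gödel ¬ of 0.2 = 0 (operand ≠ 0)
  (¬p3 ∧ p2) = min(0, 0.8) = 0
  (p3 → (¬p3 ∧ p2)): 0.2 > 0, so result = 0
  ¬p1: Gödel ¬ of 0.4 = 0 (operand ≠ 0)
  (p2 → ¬p1): 0.8 > 0, so result = 0
  ¬(p2 → ¬p1): Gödel ¬ of 0 = 1 (operand is 0)
  (p3 → ¬(p2 → ¬p1)): 0.2 ≤ 1, so result = 1
  ((p3 → (¬p3 ∧ p2)) → (p3 → ¬(p2 → ¬p1))): 0 ≤ 1, so result = 1
  (p2 ∧ ((p3 → (¬p3 ∧ p2)) → (p3 → ¬(p2 → ¬p1)))) = min(0.8, 1) = 0.8
  Gödel value = 0.8
Łukasiewicz evaluation:
  ¬p3: Łukasiewicz ¬ gives 1 − 0.2 = 0.8
  (¬p3 ∧ p2) = min(0.8, 0.8) = 0.8
  (p3 → (¬p3 ∧ p2)): min(1, 1 − 0.2 + 0.8) = 1
  ¬p1: Łukasiewicz ¬ gives 1 − 0.4 = 0.6
  (p2 → ¬p1): min(1, 1 − 0.8 + 0.6) = 0.8
  ¬(p2 → ¬p1): Łukasiewicz ¬ gives 1 − 0.8 = 0.2
  (p3 → ¬(p2 → ¬p1)): min(1, 1 − 0.2 + 0.2) = 1
  ((p3 → (¬p3 ∧ p2)) → (p3 → ¬(p2 → ¬p1))): min(1, 1 − 1 + 1) = 1
  (p2 ∧ ((p3 → (¬p3 ∧ p2)) → (p3 → ¬(p2 → ¬p1)))) = min(0.8, 1) = 0.8
  Łukasiewicz value = 0.8
Difference: 0.8 − 0.8 = 0.00

0.00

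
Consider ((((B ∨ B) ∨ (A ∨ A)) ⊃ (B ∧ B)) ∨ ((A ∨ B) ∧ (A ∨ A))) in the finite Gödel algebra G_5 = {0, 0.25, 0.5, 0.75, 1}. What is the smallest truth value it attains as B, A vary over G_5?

0.25

The minimum is attained at B = 0, A = 0.25:
  (B ∨ B) = max(0, 0) = 0
  (A ∨ A) = max(0.25, 0.25) = 0.25
  ((B ∨ B) ∨ (A ∨ A)) = max(0, 0.25) = 0.25
  (B ∧ B) = min(0, 0) = 0
  (((B ∨ B) ∨ (A ∨ A)) ⊃ (B ∧ B)): 0.25 > 0, so result = 0
  (A ∨ B) = max(0.25, 0) = 0.25
  (A ∨ A) = max(0.25, 0.25) = 0.25
  ((A ∨ B) ∧ (A ∨ A)) = min(0.25, 0.25) = 0.25
  ((((B ∨ B) ∨ (A ∨ A)) ⊃ (B ∧ B)) ∨ ((A ∨ B) ∧ (A ∨ A))) = max(0, 0.25) = 0.25
Checking all 25 assignments confirms none give a value below 0.25.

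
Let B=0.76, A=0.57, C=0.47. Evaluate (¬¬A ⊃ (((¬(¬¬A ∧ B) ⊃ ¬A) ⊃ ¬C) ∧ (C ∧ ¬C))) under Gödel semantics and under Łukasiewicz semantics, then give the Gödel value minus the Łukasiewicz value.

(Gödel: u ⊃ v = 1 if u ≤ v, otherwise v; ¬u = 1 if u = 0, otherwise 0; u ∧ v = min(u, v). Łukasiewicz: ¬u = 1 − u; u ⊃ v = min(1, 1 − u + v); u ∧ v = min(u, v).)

Gödel evaluation:
  ¬A: Gödel ¬ of 0.57 = 0 (operand ≠ 0)
  ¬¬A: Gödel ¬ of 0 = 1 (operand is 0)
  ¬A: Gödel ¬ of 0.57 = 0 (operand ≠ 0)
  ¬¬A: Gödel ¬ of 0 = 1 (operand is 0)
  (¬¬A ∧ B) = min(1, 0.76) = 0.76
  ¬(¬¬A ∧ B): Gödel ¬ of 0.76 = 0 (operand ≠ 0)
  ¬A: Gödel ¬ of 0.57 = 0 (operand ≠ 0)
  (¬(¬¬A ∧ B) ⊃ ¬A): 0 ≤ 0, so result = 1
  ¬C: Gödel ¬ of 0.47 = 0 (operand ≠ 0)
  ((¬(¬¬A ∧ B) ⊃ ¬A) ⊃ ¬C): 1 > 0, so result = 0
  ¬C: Gödel ¬ of 0.47 = 0 (operand ≠ 0)
  (C ∧ ¬C) = min(0.47, 0) = 0
  (((¬(¬¬A ∧ B) ⊃ ¬A) ⊃ ¬C) ∧ (C ∧ ¬C)) = min(0, 0) = 0
  (¬¬A ⊃ (((¬(¬¬A ∧ B) ⊃ ¬A) ⊃ ¬C) ∧ (C ∧ ¬C))): 1 > 0, so result = 0
  Gödel value = 0
Łukasiewicz evaluation:
  ¬A: Łukasiewicz ¬ gives 1 − 0.57 = 0.43
  ¬¬A: Łukasiewicz ¬ gives 1 − 0.43 = 0.57
  ¬A: Łukasiewicz ¬ gives 1 − 0.57 = 0.43
  ¬¬A: Łukasiewicz ¬ gives 1 − 0.43 = 0.57
  (¬¬A ∧ B) = min(0.57, 0.76) = 0.57
  ¬(¬¬A ∧ B): Łukasiewicz ¬ gives 1 − 0.57 = 0.43
  ¬A: Łukasiewicz ¬ gives 1 − 0.57 = 0.43
  (¬(¬¬A ∧ B) ⊃ ¬A): min(1, 1 − 0.43 + 0.43) = 1
  ¬C: Łukasiewicz ¬ gives 1 − 0.47 = 0.53
  ((¬(¬¬A ∧ B) ⊃ ¬A) ⊃ ¬C): min(1, 1 − 1 + 0.53) = 0.53
  ¬C: Łukasiewicz ¬ gives 1 − 0.47 = 0.53
  (C ∧ ¬C) = min(0.47, 0.53) = 0.47
  (((¬(¬¬A ∧ B) ⊃ ¬A) ⊃ ¬C) ∧ (C ∧ ¬C)) = min(0.53, 0.47) = 0.47
  (¬¬A ⊃ (((¬(¬¬A ∧ B) ⊃ ¬A) ⊃ ¬C) ∧ (C ∧ ¬C))): min(1, 1 − 0.57 + 0.47) = 0.9
  Łukasiewicz value = 0.9
Difference: 0 − 0.9 = -0.90

-0.90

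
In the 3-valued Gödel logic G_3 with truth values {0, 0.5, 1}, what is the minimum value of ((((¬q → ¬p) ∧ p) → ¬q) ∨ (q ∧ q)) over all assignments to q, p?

The minimum is attained at q = 0.5, p = 0.5:
  ¬q: Gödel ¬ of 0.5 = 0 (operand ≠ 0)
  ¬p: Gödel ¬ of 0.5 = 0 (operand ≠ 0)
  (¬q → ¬p): 0 ≤ 0, so result = 1
  ((¬q → ¬p) ∧ p) = min(1, 0.5) = 0.5
  ¬q: Gödel ¬ of 0.5 = 0 (operand ≠ 0)
  (((¬q → ¬p) ∧ p) → ¬q): 0.5 > 0, so result = 0
  (q ∧ q) = min(0.5, 0.5) = 0.5
  ((((¬q → ¬p) ∧ p) → ¬q) ∨ (q ∧ q)) = max(0, 0.5) = 0.5
Checking all 9 assignments confirms none give a value below 0.50.

0.50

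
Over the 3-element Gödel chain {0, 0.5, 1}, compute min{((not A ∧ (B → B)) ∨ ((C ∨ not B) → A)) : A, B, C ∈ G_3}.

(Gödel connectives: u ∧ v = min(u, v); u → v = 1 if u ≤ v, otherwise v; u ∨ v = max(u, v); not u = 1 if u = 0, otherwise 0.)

The minimum is attained at A = 0.5, B = 0, C = 0:
  not A: Gödel ¬ of 0.5 = 0 (operand ≠ 0)
  (B → B): 0 ≤ 0, so result = 1
  (not A ∧ (B → B)) = min(0, 1) = 0
  not B: Gödel ¬ of 0 = 1 (operand is 0)
  (C ∨ not B) = max(0, 1) = 1
  ((C ∨ not B) → A): 1 > 0.5, so result = 0.5
  ((not A ∧ (B → B)) ∨ ((C ∨ not B) → A)) = max(0, 0.5) = 0.5
Checking all 27 assignments confirms none give a value below 0.50.

0.50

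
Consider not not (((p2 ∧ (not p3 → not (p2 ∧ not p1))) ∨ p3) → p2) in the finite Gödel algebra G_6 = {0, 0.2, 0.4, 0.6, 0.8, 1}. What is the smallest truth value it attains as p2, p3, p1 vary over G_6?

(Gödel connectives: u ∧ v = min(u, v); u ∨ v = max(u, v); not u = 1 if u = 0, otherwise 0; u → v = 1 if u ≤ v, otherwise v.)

0.00

The minimum is attained at p2 = 0, p3 = 0.2, p1 = 0:
  not p3: Gödel ¬ of 0.2 = 0 (operand ≠ 0)
  not p1: Gödel ¬ of 0 = 1 (operand is 0)
  (p2 ∧ not p1) = min(0, 1) = 0
  not (p2 ∧ not p1): Gödel ¬ of 0 = 1 (operand is 0)
  (not p3 → not (p2 ∧ not p1)): 0 ≤ 1, so result = 1
  (p2 ∧ (not p3 → not (p2 ∧ not p1))) = min(0, 1) = 0
  ((p2 ∧ (not p3 → not (p2 ∧ not p1))) ∨ p3) = max(0, 0.2) = 0.2
  (((p2 ∧ (not p3 → not (p2 ∧ not p1))) ∨ p3) → p2): 0.2 > 0, so result = 0
  not (((p2 ∧ (not p3 → not (p2 ∧ not p1))) ∨ p3) → p2): Gödel ¬ of 0 = 1 (operand is 0)
  not not (((p2 ∧ (not p3 → not (p2 ∧ not p1))) ∨ p3) → p2): Gödel ¬ of 1 = 0 (operand ≠ 0)
Checking all 216 assignments confirms none give a value below 0.00.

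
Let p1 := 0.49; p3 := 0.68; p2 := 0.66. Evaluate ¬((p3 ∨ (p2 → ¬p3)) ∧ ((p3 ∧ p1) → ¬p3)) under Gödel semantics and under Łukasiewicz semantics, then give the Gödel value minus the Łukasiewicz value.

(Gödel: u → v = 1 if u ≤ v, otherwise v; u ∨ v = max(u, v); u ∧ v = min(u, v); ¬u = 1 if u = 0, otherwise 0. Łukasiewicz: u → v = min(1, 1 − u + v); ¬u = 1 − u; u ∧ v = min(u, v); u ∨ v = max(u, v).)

0.68

Gödel evaluation:
  ¬p3: Gödel ¬ of 0.68 = 0 (operand ≠ 0)
  (p2 → ¬p3): 0.66 > 0, so result = 0
  (p3 ∨ (p2 → ¬p3)) = max(0.68, 0) = 0.68
  (p3 ∧ p1) = min(0.68, 0.49) = 0.49
  ¬p3: Gödel ¬ of 0.68 = 0 (operand ≠ 0)
  ((p3 ∧ p1) → ¬p3): 0.49 > 0, so result = 0
  ((p3 ∨ (p2 → ¬p3)) ∧ ((p3 ∧ p1) → ¬p3)) = min(0.68, 0) = 0
  ¬((p3 ∨ (p2 → ¬p3)) ∧ ((p3 ∧ p1) → ¬p3)): Gödel ¬ of 0 = 1 (operand is 0)
  Gödel value = 1
Łukasiewicz evaluation:
  ¬p3: Łukasiewicz ¬ gives 1 − 0.68 = 0.32
  (p2 → ¬p3): min(1, 1 − 0.66 + 0.32) = 0.66
  (p3 ∨ (p2 → ¬p3)) = max(0.68, 0.66) = 0.68
  (p3 ∧ p1) = min(0.68, 0.49) = 0.49
  ¬p3: Łukasiewicz ¬ gives 1 − 0.68 = 0.32
  ((p3 ∧ p1) → ¬p3): min(1, 1 − 0.49 + 0.32) = 0.83
  ((p3 ∨ (p2 → ¬p3)) ∧ ((p3 ∧ p1) → ¬p3)) = min(0.68, 0.83) = 0.68
  ¬((p3 ∨ (p2 → ¬p3)) ∧ ((p3 ∧ p1) → ¬p3)): Łukasiewicz ¬ gives 1 − 0.68 = 0.32
  Łukasiewicz value = 0.32
Difference: 1 − 0.32 = 0.68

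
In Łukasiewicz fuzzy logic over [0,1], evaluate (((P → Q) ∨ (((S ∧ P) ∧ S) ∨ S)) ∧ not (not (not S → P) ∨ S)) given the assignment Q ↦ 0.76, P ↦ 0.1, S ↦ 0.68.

0.32

(P → Q): min(1, 1 − 0.1 + 0.76) = 1
(S ∧ P) = min(0.68, 0.1) = 0.1
((S ∧ P) ∧ S) = min(0.1, 0.68) = 0.1
(((S ∧ P) ∧ S) ∨ S) = max(0.1, 0.68) = 0.68
((P → Q) ∨ (((S ∧ P) ∧ S) ∨ S)) = max(1, 0.68) = 1
not S: Łukasiewicz ¬ gives 1 − 0.68 = 0.32
(not S → P): min(1, 1 − 0.32 + 0.1) = 0.78
not (not S → P): Łukasiewicz ¬ gives 1 − 0.78 = 0.22
(not (not S → P) ∨ S) = max(0.22, 0.68) = 0.68
not (not (not S → P) ∨ S): Łukasiewicz ¬ gives 1 − 0.68 = 0.32
(((P → Q) ∨ (((S ∧ P) ∧ S) ∨ S)) ∧ not (not (not S → P) ∨ S)) = min(1, 0.32) = 0.32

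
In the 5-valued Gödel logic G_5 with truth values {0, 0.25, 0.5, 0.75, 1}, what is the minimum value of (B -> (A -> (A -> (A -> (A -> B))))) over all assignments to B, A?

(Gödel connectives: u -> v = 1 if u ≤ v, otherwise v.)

1.00

Every assignment gives 1. For instance at B = 0, A = 0:
  (A -> B): 0 ≤ 0, so result = 1
  (A -> (A -> B)): 0 ≤ 1, so result = 1
  (A -> (A -> (A -> B))): 0 ≤ 1, so result = 1
  (A -> (A -> (A -> (A -> B)))): 0 ≤ 1, so result = 1
  (B -> (A -> (A -> (A -> (A -> B))))): 0 ≤ 1, so result = 1
All 25 assignments give value 1 — the formula is a G_5-tautology.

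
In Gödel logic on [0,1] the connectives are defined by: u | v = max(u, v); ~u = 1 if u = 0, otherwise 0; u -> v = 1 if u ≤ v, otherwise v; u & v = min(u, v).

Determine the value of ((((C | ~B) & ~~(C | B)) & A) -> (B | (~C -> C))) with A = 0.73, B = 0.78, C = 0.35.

1.00

~B: Gödel ¬ of 0.78 = 0 (operand ≠ 0)
(C | ~B) = max(0.35, 0) = 0.35
(C | B) = max(0.35, 0.78) = 0.78
~(C | B): Gödel ¬ of 0.78 = 0 (operand ≠ 0)
~~(C | B): Gödel ¬ of 0 = 1 (operand is 0)
((C | ~B) & ~~(C | B)) = min(0.35, 1) = 0.35
(((C | ~B) & ~~(C | B)) & A) = min(0.35, 0.73) = 0.35
~C: Gödel ¬ of 0.35 = 0 (operand ≠ 0)
(~C -> C): 0 ≤ 0.35, so result = 1
(B | (~C -> C)) = max(0.78, 1) = 1
((((C | ~B) & ~~(C | B)) & A) -> (B | (~C -> C))): 0.35 ≤ 1, so result = 1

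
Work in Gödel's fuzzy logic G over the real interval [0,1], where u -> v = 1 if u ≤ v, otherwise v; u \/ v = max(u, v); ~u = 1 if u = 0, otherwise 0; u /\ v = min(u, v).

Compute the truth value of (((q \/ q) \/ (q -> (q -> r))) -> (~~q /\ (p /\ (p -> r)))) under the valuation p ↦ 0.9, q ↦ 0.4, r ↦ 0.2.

(q \/ q) = max(0.4, 0.4) = 0.4
(q -> r): 0.4 > 0.2, so result = 0.2
(q -> (q -> r)): 0.4 > 0.2, so result = 0.2
((q \/ q) \/ (q -> (q -> r))) = max(0.4, 0.2) = 0.4
~q: Gödel ¬ of 0.4 = 0 (operand ≠ 0)
~~q: Gödel ¬ of 0 = 1 (operand is 0)
(p -> r): 0.9 > 0.2, so result = 0.2
(p /\ (p -> r)) = min(0.9, 0.2) = 0.2
(~~q /\ (p /\ (p -> r))) = min(1, 0.2) = 0.2
(((q \/ q) \/ (q -> (q -> r))) -> (~~q /\ (p /\ (p -> r)))): 0.4 > 0.2, so result = 0.2

0.20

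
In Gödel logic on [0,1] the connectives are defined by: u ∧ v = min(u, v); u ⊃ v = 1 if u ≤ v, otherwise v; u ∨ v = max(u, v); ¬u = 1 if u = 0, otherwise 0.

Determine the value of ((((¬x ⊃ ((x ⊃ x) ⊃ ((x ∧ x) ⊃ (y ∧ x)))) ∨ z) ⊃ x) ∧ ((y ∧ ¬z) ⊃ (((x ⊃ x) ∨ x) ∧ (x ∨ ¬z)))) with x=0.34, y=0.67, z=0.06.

¬x: Gödel ¬ of 0.34 = 0 (operand ≠ 0)
(x ⊃ x): 0.34 ≤ 0.34, so result = 1
(x ∧ x) = min(0.34, 0.34) = 0.34
(y ∧ x) = min(0.67, 0.34) = 0.34
((x ∧ x) ⊃ (y ∧ x)): 0.34 ≤ 0.34, so result = 1
((x ⊃ x) ⊃ ((x ∧ x) ⊃ (y ∧ x))): 1 ≤ 1, so result = 1
(¬x ⊃ ((x ⊃ x) ⊃ ((x ∧ x) ⊃ (y ∧ x)))): 0 ≤ 1, so result = 1
((¬x ⊃ ((x ⊃ x) ⊃ ((x ∧ x) ⊃ (y ∧ x)))) ∨ z) = max(1, 0.06) = 1
(((¬x ⊃ ((x ⊃ x) ⊃ ((x ∧ x) ⊃ (y ∧ x)))) ∨ z) ⊃ x): 1 > 0.34, so result = 0.34
¬z: Gödel ¬ of 0.06 = 0 (operand ≠ 0)
(y ∧ ¬z) = min(0.67, 0) = 0
(x ⊃ x): 0.34 ≤ 0.34, so result = 1
((x ⊃ x) ∨ x) = max(1, 0.34) = 1
¬z: Gödel ¬ of 0.06 = 0 (operand ≠ 0)
(x ∨ ¬z) = max(0.34, 0) = 0.34
(((x ⊃ x) ∨ x) ∧ (x ∨ ¬z)) = min(1, 0.34) = 0.34
((y ∧ ¬z) ⊃ (((x ⊃ x) ∨ x) ∧ (x ∨ ¬z))): 0 ≤ 0.34, so result = 1
((((¬x ⊃ ((x ⊃ x) ⊃ ((x ∧ x) ⊃ (y ∧ x)))) ∨ z) ⊃ x) ∧ ((y ∧ ¬z) ⊃ (((x ⊃ x) ∨ x) ∧ (x ∨ ¬z)))) = min(0.34, 1) = 0.34

0.34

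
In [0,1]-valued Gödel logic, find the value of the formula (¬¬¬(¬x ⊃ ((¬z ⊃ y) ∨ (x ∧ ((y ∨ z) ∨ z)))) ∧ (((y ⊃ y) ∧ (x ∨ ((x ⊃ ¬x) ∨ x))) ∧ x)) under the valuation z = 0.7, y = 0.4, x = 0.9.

0.00

¬x: Gödel ¬ of 0.9 = 0 (operand ≠ 0)
¬z: Gödel ¬ of 0.7 = 0 (operand ≠ 0)
(¬z ⊃ y): 0 ≤ 0.4, so result = 1
(y ∨ z) = max(0.4, 0.7) = 0.7
((y ∨ z) ∨ z) = max(0.7, 0.7) = 0.7
(x ∧ ((y ∨ z) ∨ z)) = min(0.9, 0.7) = 0.7
((¬z ⊃ y) ∨ (x ∧ ((y ∨ z) ∨ z))) = max(1, 0.7) = 1
(¬x ⊃ ((¬z ⊃ y) ∨ (x ∧ ((y ∨ z) ∨ z)))): 0 ≤ 1, so result = 1
¬(¬x ⊃ ((¬z ⊃ y) ∨ (x ∧ ((y ∨ z) ∨ z)))): Gödel ¬ of 1 = 0 (operand ≠ 0)
¬¬(¬x ⊃ ((¬z ⊃ y) ∨ (x ∧ ((y ∨ z) ∨ z)))): Gödel ¬ of 0 = 1 (operand is 0)
¬¬¬(¬x ⊃ ((¬z ⊃ y) ∨ (x ∧ ((y ∨ z) ∨ z)))): Gödel ¬ of 1 = 0 (operand ≠ 0)
(y ⊃ y): 0.4 ≤ 0.4, so result = 1
¬x: Gödel ¬ of 0.9 = 0 (operand ≠ 0)
(x ⊃ ¬x): 0.9 > 0, so result = 0
((x ⊃ ¬x) ∨ x) = max(0, 0.9) = 0.9
(x ∨ ((x ⊃ ¬x) ∨ x)) = max(0.9, 0.9) = 0.9
((y ⊃ y) ∧ (x ∨ ((x ⊃ ¬x) ∨ x))) = min(1, 0.9) = 0.9
(((y ⊃ y) ∧ (x ∨ ((x ⊃ ¬x) ∨ x))) ∧ x) = min(0.9, 0.9) = 0.9
(¬¬¬(¬x ⊃ ((¬z ⊃ y) ∨ (x ∧ ((y ∨ z) ∨ z)))) ∧ (((y ⊃ y) ∧ (x ∨ ((x ⊃ ¬x) ∨ x))) ∧ x)) = min(0, 0.9) = 0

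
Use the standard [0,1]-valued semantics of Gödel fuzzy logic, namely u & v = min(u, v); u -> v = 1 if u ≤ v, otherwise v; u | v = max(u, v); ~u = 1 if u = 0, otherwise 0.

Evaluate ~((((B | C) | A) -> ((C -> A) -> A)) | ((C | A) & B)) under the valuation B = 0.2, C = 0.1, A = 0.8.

0.00

(B | C) = max(0.2, 0.1) = 0.2
((B | C) | A) = max(0.2, 0.8) = 0.8
(C -> A): 0.1 ≤ 0.8, so result = 1
((C -> A) -> A): 1 > 0.8, so result = 0.8
(((B | C) | A) -> ((C -> A) -> A)): 0.8 ≤ 0.8, so result = 1
(C | A) = max(0.1, 0.8) = 0.8
((C | A) & B) = min(0.8, 0.2) = 0.2
((((B | C) | A) -> ((C -> A) -> A)) | ((C | A) & B)) = max(1, 0.2) = 1
~((((B | C) | A) -> ((C -> A) -> A)) | ((C | A) & B)): Gödel ¬ of 1 = 0 (operand ≠ 0)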